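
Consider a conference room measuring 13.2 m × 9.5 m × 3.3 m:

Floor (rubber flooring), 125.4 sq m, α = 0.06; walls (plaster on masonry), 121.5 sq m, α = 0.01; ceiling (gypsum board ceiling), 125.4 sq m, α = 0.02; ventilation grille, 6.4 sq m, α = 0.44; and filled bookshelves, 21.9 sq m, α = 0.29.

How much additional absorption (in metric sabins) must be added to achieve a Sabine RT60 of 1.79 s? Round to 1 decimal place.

A₁ = Σ Sᵢαᵢ = 125.4*0.06 + 121.5*0.01 + 125.4*0.02 + 6.4*0.44 + 21.9*0.29 = 20.414 sabins.
For T = 1.79 s, need A₂ = 0.161·V/T = 0.161·413.82/1.79 = 37.221 sabins.
ΔA = A₂ − A₁ = 37.221 − 20.414 = 16.8 sabins.

16.8 sabins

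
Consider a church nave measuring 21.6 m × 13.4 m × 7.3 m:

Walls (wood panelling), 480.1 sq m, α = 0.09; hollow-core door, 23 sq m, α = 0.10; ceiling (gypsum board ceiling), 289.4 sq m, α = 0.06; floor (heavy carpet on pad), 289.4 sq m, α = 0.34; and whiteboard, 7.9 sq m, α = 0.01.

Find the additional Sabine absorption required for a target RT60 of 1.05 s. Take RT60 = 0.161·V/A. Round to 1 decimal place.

Equivalent absorption area: A₁ = 480.1×0.09 + 23×0.10 + 289.4×0.06 + 289.4×0.34 + 7.9×0.01 = 161.348 sq m.
Target A₂ = 0.161·2112.912/1.05 = 323.980 sabins (V = 2112.912 m³).
Additional absorption ΔA = 323.980 − 161.348 = 162.6 sabins.

162.6 sabins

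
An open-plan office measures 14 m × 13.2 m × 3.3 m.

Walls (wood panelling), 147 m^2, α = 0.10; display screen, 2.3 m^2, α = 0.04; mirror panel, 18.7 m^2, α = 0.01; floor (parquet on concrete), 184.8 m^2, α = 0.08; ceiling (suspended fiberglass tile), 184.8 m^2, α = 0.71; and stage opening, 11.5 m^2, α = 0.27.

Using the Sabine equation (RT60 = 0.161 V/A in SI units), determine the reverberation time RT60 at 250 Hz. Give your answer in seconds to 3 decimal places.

0.598 s

A = Σ Sᵢαᵢ = 147×0.10 + 2.3×0.04 + 18.7×0.01 + 184.8×0.08 + 184.8×0.71 + 11.5×0.27 = 164.076 sabins.
Volume V = 14 × 13.2 × 3.3 = 609.84 m³.
Sabine: RT60 = 0.161 × 609.84 / 164.076 = 0.598 s.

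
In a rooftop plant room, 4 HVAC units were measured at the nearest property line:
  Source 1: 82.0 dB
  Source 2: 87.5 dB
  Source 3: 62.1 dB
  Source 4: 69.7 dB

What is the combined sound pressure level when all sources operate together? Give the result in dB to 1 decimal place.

Σ 10^(Lᵢ/10) = 7.318e+08.
Combined level = 10 log₁₀(7.318e+08) = 88.6 dB.

88.6 dB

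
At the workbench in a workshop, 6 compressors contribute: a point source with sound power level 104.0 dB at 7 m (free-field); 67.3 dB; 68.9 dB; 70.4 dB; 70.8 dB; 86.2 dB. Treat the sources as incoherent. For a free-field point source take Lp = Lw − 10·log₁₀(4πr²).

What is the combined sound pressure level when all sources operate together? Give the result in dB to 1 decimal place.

86.9 dB

Source at 7 m: Lp = 104.0 − 10·log₁₀(4π·7²) = 104.0 − 10·log₁₀(615.752) = 76.1 dB.
Σ 10^(Lᵢ/10) = 4.937e+08.
L_total = 10·log₁₀(4.937e+08) = 86.9 dB.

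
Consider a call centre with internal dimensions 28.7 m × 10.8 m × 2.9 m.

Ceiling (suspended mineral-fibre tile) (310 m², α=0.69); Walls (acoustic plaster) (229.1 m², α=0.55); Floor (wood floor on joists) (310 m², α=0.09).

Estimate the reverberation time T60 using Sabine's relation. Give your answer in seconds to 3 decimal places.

Total absorption A = 310*0.69 + 229.1*0.55 + 310*0.09
  = 213.900 + 126.005 + 27.900 = 367.805 m² sabins.
V = 28.7·10.8·2.9 = 898.884 m³.
T = 0.161 V/A = 0.161·898.884/367.805 = 0.393 s.

0.393 s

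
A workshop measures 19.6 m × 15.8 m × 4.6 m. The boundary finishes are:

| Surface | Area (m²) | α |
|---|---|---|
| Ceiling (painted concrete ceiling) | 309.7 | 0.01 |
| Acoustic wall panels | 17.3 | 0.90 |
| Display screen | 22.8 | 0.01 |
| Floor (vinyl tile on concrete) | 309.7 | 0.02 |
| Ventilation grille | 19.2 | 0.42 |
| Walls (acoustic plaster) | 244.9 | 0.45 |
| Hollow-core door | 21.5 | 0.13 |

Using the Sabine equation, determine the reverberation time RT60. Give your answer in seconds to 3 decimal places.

1.569 s

A = Σ Sᵢαᵢ = 309.7·0.01 + 17.3·0.90 + 22.8·0.01 + 309.7·0.02 + 19.2·0.42 + 244.9·0.45 + 21.5·0.13 = 146.153 sabins.
V = 19.6·15.8·4.6 = 1424.528 m³.
Sabine: RT60 = 0.161 × 1424.528 / 146.153 = 1.569 s.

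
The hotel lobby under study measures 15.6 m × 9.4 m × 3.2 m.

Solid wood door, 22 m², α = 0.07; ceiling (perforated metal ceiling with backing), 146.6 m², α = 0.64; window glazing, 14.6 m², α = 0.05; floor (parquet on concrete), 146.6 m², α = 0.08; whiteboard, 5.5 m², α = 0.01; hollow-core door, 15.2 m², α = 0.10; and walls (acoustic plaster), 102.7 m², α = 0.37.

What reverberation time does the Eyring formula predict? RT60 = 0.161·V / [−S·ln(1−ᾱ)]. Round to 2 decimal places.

0.42 s

S = Σ Sᵢ = 453.2 m².
Σ(Sᵢαᵢ) = 22·0.07 + 146.6·0.64 + 14.6·0.05 + 146.6·0.08 + 5.5·0.01 + 15.2·0.10 + 102.7·0.37 = 147.396.
Mean coefficient ᾱ = A/S = 0.3252.
−S·ln(1−ᾱ) = −453.2 × ln(1 − 0.3252) = 178.261.
V = 15.6 × 9.4 × 3.2 = 469.248 m³.
RT60 = 0.161 × 469.248 / 178.261 = 0.42 s.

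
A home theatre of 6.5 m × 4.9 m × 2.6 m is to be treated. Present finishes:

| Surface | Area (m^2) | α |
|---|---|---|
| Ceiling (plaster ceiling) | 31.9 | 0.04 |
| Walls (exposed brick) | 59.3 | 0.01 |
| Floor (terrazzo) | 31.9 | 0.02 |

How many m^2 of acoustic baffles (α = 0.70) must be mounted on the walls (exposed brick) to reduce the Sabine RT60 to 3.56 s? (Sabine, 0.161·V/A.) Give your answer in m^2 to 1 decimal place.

Total absorption A₁ = 31.9*0.04 + 59.3*0.01 + 31.9*0.02
  = 1.276 + 0.593 + 0.638 = 2.507 m^2 sabins.
V = 82.81 m³. Target absorption A₂ = 0.161 × 82.81 / 3.56 = 3.745 sabins.
ΔA needed = 3.745 − 2.507 = 1.238 sabins.
Each m^2 of panel replacing the walls (exposed brick) adds (0.70 − 0.01) = 0.69 sabins.
Area = ΔA/Δα = 1.238/0.69 = 1.8 m^2.

1.8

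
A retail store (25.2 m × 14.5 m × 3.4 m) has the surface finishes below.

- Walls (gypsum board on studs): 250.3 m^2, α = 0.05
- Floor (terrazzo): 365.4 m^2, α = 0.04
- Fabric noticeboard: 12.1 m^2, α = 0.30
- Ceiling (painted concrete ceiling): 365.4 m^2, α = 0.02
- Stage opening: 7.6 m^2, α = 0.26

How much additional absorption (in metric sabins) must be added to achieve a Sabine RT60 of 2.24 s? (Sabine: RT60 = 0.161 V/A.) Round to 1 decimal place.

49.2 sabins

Summing Sᵢαᵢ: 12.515 + 14.616 + 3.630 + 7.308 + 1.976 → A₁ = 40.045 sabins.
V = 1242.36 m³. Required absorption A₂ = 0.161 × 1242.36 / 2.24 = 89.295 sabins.
Additional absorption ΔA = 89.295 − 40.045 = 49.2 sabins.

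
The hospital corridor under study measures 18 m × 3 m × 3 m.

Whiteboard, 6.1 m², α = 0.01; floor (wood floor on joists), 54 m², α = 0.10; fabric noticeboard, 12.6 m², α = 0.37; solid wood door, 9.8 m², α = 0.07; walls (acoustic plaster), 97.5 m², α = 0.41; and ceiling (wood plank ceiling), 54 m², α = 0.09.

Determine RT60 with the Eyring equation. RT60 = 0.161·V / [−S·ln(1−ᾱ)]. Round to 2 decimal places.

0.41 seconds

Total surface area S = 6.1 + 54 + 12.6 + 9.8 + 97.5 + 54 = 234.0 m².
Σ(Sᵢαᵢ) = 6.1·0.01 + 54·0.10 + 12.6·0.37 + 9.8·0.07 + 97.5·0.41 + 54·0.09 = 55.644.
ᾱ = 55.644 / 234.0 = 0.2378.
Eyring denominator: −S ln(1−ᾱ) = 63.542.
V = 18 × 3 × 3 = 162 m³.
T = 0.161·V/[−S·ln(1−ᾱ)] = 0.161·162/63.542 = 0.41 s.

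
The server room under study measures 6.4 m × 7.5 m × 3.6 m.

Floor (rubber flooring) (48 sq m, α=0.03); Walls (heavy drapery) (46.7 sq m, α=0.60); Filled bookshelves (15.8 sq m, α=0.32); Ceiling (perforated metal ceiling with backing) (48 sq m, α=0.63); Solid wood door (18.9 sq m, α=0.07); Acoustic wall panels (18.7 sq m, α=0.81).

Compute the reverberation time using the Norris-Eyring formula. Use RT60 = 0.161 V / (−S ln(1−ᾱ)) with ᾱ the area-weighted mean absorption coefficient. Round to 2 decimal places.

S = Σ Sᵢ = 196.1 sq m.
Σ(Sᵢαᵢ) = 48×0.03 + 46.7×0.60 + 15.8×0.32 + 48×0.63 + 18.9×0.07 + 18.7×0.81 = 81.226.
ᾱ = 81.226 / 196.1 = 0.4142.
Eyring denominator: −S ln(1−ᾱ) = 104.870.
V = 6.4 × 7.5 × 3.6 = 172.8 m³.
T = 0.161·V/[−S·ln(1−ᾱ)] = 0.161·172.8/104.870 = 0.27 s.

0.27 seconds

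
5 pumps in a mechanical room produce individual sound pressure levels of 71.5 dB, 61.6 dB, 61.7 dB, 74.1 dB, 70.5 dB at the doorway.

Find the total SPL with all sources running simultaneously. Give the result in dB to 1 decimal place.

Σ 10^(Lᵢ/10) = 5.397e+07.
L_total = 10·log₁₀(5.397e+07) = 77.3 dB.

77.3 dB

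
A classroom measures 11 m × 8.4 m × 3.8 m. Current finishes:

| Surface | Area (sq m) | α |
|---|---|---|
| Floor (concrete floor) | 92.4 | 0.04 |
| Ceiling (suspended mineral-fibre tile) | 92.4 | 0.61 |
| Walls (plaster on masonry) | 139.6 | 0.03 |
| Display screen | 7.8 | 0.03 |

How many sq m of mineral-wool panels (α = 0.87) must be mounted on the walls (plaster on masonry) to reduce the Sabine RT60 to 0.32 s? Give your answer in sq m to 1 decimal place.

Total absorption A₁ = 92.4·0.04 + 92.4·0.61 + 139.6·0.03 + 7.8·0.03
  = 3.696 + 56.364 + 4.188 + 0.234 = 64.482 sq m sabins.
Required A₂ = 0.161·351.12/0.32 = 176.657 sabins.
ΔA needed = 176.657 − 64.482 = 112.175 sabins.
Net gain per sq m: Δα = 0.87 − 0.03 = 0.84.
Area = ΔA/Δα = 112.175/0.84 = 133.5 sq m.

133.5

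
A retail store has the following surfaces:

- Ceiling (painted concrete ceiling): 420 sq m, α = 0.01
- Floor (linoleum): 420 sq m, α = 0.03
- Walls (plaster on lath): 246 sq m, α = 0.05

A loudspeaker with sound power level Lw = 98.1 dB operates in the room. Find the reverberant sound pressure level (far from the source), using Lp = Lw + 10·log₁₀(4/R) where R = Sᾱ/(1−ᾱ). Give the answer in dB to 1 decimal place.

Σ(Sᵢαᵢ) = 420·0.01 + 420·0.03 + 246·0.05 = 29.100; total area S = 1086.0 sq m.
ᾱ = 29.100/1086.0 = 0.0268; R = Sᾱ/(1−ᾱ) = 29.100/(1−0.0268) = 29.901 sq m.
Lp = Lw + 10 log₁₀(4/R) = 98.1 -8.74 = 89.4 dB.

89.4 dB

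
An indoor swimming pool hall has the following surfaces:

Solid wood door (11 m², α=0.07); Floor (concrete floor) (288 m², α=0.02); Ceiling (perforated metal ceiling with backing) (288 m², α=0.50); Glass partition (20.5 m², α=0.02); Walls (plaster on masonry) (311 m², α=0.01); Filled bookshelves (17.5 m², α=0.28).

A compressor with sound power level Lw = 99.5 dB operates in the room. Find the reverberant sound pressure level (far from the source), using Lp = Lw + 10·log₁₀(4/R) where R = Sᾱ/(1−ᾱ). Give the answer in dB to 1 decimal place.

Σ(Sᵢαᵢ) = 11×0.07 + 288×0.02 + 288×0.50 + 20.5×0.02 + 311×0.01 + 17.5×0.28 = 158.950; total area S = 936.0 m².
ᾱ = 158.950/936.0 = 0.1698; R = Sᾱ/(1−ᾱ) = 158.950/(1−0.1698) = 191.460 m².
Lp = 99.5 + 10·log₁₀(4/191.460) = 99.5 + (-16.80) = 82.7 dB.

82.7 dB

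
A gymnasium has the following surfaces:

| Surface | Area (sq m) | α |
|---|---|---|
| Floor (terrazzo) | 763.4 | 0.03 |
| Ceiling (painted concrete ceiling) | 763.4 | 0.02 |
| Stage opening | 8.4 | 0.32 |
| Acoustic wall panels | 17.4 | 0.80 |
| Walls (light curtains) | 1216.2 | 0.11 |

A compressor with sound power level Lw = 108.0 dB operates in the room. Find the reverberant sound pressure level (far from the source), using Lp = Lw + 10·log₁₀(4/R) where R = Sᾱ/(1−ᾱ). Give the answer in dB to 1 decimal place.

91.0 dB

A = 188.560 sabins; S = 2768.8 sq m.
ᾱ = 0.0681, so room constant R = A/(1−ᾱ) = 202.339 sq m.
Lp = Lw + 10 log₁₀(4/R) = 108.0 -17.04 = 91.0 dB.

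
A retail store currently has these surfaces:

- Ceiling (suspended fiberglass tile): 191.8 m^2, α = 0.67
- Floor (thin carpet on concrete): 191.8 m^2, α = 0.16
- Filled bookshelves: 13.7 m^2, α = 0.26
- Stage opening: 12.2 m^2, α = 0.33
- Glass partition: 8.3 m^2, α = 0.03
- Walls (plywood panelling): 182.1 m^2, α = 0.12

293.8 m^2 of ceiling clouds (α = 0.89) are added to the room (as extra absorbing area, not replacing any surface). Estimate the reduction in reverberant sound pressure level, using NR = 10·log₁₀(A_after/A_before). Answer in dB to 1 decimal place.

Summing Sᵢαᵢ: 128.506 + 30.688 + 3.562 + 4.026 + 0.249 + 21.852 → A_before = 188.883 sabins.
Treatment contributes 293.8·0.89 = 261.482 sabins.
New total A_after = 450.365 sabins.
NR = 10·log₁₀(450.365/188.883) = 3.8 dB.

3.8 dB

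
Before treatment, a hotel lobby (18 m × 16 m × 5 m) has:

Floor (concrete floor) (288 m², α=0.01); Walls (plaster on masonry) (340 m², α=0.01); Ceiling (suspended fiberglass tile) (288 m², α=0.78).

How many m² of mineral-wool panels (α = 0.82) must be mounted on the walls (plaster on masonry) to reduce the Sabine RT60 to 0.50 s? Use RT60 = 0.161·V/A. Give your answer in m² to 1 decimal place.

Equivalent absorption area: A₁ = 288*0.01 + 340*0.01 + 288*0.78 = 230.920 m².
V = 1440 m³. Target absorption A₂ = 0.161 × 1440 / 0.50 = 463.680 sabins.
Absorption to add: 463.680 − 230.920 = 232.760 sabins.
Each m² of panel replacing the walls (plaster on masonry) adds (0.82 − 0.01) = 0.81 sabins.
Area = ΔA/Δα = 232.760/0.81 = 287.4 m².

287.4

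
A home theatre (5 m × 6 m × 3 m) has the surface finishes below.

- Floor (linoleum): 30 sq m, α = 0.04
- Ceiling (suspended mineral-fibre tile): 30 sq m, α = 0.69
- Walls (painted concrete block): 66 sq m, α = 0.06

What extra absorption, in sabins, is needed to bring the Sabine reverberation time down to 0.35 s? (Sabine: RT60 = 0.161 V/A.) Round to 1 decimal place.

Equivalent absorption area: A₁ = 30*0.04 + 30*0.69 + 66*0.06 = 25.860 sq m.
V = 90 m³. Required absorption A₂ = 0.161 × 90 / 0.35 = 41.400 sabins.
Shortfall: 41.400 − 25.860 = 15.5 sabins.

15.5 sabins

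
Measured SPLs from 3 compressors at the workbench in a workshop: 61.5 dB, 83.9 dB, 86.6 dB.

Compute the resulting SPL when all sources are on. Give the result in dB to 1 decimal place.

Converting to relative power and adding: 10^(61.5/10) + 10^(83.9/10) + 10^(86.6/10) = 7.04e+08.
Combined level = 10 log₁₀(7.04e+08) = 88.5 dB.

88.5 dB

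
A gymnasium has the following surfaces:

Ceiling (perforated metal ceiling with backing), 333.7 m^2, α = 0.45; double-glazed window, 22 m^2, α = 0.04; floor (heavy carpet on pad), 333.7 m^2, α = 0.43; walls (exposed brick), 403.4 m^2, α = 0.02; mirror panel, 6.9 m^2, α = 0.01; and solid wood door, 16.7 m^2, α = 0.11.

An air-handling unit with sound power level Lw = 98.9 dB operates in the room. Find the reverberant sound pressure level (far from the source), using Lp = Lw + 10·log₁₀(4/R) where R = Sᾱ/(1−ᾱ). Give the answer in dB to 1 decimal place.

78.7 dB

Σ(Sᵢαᵢ) = 333.7·0.45 + 22·0.04 + 333.7·0.43 + 403.4·0.02 + 6.9·0.01 + 16.7·0.11 = 304.510; total area S = 1116.4 m^2.
ᾱ = 0.2728, so room constant R = A/(1−ᾱ) = 418.743 m^2.
Lp = Lw + 10 log₁₀(4/R) = 98.9 -20.20 = 78.7 dB.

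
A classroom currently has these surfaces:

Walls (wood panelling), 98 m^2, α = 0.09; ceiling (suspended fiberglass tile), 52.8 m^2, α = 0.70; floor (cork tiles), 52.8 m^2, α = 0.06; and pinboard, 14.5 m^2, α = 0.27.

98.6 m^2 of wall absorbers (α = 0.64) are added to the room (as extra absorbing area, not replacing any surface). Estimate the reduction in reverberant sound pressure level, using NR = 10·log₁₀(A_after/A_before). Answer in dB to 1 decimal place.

3.4 dB

A_before = Σ Sᵢαᵢ = 98*0.09 + 52.8*0.70 + 52.8*0.06 + 14.5*0.27 = 52.863 sabins.
Added absorption = 98.6 × 0.64 = 63.104 sabins.
New total A_after = 115.967 sabins.
Reduction = 10 log₁₀(A_after/A_before) = 10 log₁₀(2.1937) = 3.4 dB.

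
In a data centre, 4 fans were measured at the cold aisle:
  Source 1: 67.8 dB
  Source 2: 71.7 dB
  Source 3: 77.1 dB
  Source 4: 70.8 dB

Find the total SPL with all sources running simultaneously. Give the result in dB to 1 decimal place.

Sum in the linear (power) domain: Σ 10^(Lᵢ/10) = 10^(67.8/10) + 10^(71.7/10) + 10^(77.1/10) + 10^(70.8/10) = 8.413e+07.
Back to dB: 10·log₁₀ Σ = 79.2 dB.

79.2 dB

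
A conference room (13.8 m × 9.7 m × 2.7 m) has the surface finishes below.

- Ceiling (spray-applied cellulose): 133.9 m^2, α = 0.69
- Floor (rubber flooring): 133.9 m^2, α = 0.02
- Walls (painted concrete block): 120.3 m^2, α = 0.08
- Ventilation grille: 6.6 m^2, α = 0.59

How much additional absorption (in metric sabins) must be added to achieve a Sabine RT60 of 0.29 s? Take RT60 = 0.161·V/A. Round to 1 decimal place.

Equivalent absorption area: A₁ = 133.9*0.69 + 133.9*0.02 + 120.3*0.08 + 6.6*0.59 = 108.587 m^2.
Target A₂ = 0.161·361.422/0.29 = 200.652 sabins (V = 361.422 m³).
Additional absorption ΔA = 200.652 − 108.587 = 92.1 sabins.

92.1 sabins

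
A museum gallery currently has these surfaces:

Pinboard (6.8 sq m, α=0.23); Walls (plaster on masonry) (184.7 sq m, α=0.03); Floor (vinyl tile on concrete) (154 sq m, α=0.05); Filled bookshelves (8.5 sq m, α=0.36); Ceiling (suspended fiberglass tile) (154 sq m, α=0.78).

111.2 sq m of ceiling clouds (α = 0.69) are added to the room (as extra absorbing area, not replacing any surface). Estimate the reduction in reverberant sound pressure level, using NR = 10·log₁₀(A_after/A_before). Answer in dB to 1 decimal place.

1.9 dB

Summing Sᵢαᵢ: 1.564 + 5.541 + 7.700 + 3.060 + 120.120 → A_before = 137.985 sabins.
Added absorption = 111.2 × 0.69 = 76.728 sabins.
A_after = 137.985 + 76.728 = 214.713 sabins.
NR = 10·log₁₀(214.713/137.985) = 1.9 dB.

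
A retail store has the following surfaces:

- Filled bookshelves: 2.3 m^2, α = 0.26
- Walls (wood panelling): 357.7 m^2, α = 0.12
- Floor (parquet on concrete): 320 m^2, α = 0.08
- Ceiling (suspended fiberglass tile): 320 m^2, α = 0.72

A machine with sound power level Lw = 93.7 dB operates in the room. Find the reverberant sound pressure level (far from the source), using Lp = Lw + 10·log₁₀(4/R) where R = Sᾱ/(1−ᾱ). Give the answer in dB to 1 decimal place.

Σ(Sᵢαᵢ) = 2.3×0.26 + 357.7×0.12 + 320×0.08 + 320×0.72 = 299.522; total area S = 1000.0 m^2.
ᾱ = 0.2995, so room constant R = A/(1−ᾱ) = 427.583 m^2.
Lp = Lw + 10 log₁₀(4/R) = 93.7 -20.29 = 73.4 dB.

73.4 dB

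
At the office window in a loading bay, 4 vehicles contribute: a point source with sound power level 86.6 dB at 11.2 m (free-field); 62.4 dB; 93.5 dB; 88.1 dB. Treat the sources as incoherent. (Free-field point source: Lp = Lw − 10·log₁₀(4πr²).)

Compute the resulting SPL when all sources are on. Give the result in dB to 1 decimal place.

94.6 dB

Source at 11.2 m: Lp = 86.6 − 10·log₁₀(4π·11.2²) = 86.6 − 10·log₁₀(1576.326) = 54.6 dB.
Sum in the linear (power) domain: Σ 10^(Lᵢ/10) = 10^(54.6/10) + 10^(62.4/10) + 10^(93.5/10) + 10^(88.1/10) = 2.886e+09.
L_total = 10·log₁₀(2.886e+09) = 94.6 dB.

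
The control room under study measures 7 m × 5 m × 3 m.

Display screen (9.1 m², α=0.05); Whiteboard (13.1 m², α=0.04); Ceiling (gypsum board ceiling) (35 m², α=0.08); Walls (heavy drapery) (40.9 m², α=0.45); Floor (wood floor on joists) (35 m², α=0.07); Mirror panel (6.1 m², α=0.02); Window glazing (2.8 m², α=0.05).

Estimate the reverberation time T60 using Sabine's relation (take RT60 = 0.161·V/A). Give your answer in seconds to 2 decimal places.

0.68 s

Equivalent absorption area: A = 9.1·0.05 + 13.1·0.04 + 35·0.08 + 40.9·0.45 + 35·0.07 + 6.1·0.02 + 2.8·0.05 = 24.896 m².
Room volume: 105 m³.
T = 0.161 V/A = 0.161·105/24.896 = 0.68 s.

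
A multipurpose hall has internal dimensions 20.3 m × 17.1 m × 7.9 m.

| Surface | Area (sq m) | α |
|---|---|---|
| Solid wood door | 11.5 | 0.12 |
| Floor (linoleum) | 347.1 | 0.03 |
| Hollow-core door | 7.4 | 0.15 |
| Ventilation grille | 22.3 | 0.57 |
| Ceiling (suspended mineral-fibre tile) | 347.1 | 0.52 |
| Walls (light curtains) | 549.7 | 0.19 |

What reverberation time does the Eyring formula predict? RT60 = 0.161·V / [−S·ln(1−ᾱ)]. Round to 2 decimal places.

1.24 sec

Total surface area S = 11.5 + 347.1 + 7.4 + 22.3 + 347.1 + 549.7 = 1285.1 sq m.
Absorption A = 11.5·0.12 + 347.1·0.03 + 7.4·0.15 + 22.3·0.57 + 347.1·0.52 + 549.7·0.19 = 310.549 sabins.
ᾱ = 310.549 / 1285.1 = 0.2417.
−S·ln(1−ᾱ) = −1285.1 × ln(1 − 0.2417) = 355.557.
V = 20.3 × 17.1 × 7.9 = 2742.327 m³.
T = 0.161·V/[−S·ln(1−ᾱ)] = 0.161·2742.327/355.557 = 1.24 s.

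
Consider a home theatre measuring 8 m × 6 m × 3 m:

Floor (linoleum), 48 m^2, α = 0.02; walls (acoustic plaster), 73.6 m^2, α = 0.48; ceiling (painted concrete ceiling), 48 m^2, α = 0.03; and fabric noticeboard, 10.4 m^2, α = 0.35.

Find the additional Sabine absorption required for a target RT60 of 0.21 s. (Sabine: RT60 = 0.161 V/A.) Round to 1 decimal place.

69.0 sabins

Total absorption A₁ = 48·0.02 + 73.6·0.48 + 48·0.03 + 10.4·0.35
  = 0.960 + 35.328 + 1.440 + 3.640 = 41.368 m^2 sabins.
V = 144 m³. Required absorption A₂ = 0.161 × 144 / 0.21 = 110.400 sabins.
Shortfall: 110.400 − 41.368 = 69.0 sabins.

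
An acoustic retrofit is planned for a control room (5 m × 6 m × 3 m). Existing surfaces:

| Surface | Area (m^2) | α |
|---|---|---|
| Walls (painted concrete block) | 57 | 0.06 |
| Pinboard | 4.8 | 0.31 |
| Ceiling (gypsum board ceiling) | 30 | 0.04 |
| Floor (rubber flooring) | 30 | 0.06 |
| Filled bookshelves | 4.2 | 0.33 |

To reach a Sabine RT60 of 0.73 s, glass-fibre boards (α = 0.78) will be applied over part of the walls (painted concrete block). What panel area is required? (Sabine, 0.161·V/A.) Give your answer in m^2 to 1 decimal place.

Equivalent absorption area: A₁ = 57×0.06 + 4.8×0.31 + 30×0.04 + 30×0.06 + 4.2×0.33 = 9.294 m^2.
V = 90 m³. Target absorption A₂ = 0.161 × 90 / 0.73 = 19.849 sabins.
ΔA needed = 19.849 − 9.294 = 10.555 sabins.
Each m^2 of panel replacing the walls (painted concrete block) adds (0.78 − 0.06) = 0.72 sabins.
Area = ΔA/Δα = 10.555/0.72 = 14.7 m^2.

14.7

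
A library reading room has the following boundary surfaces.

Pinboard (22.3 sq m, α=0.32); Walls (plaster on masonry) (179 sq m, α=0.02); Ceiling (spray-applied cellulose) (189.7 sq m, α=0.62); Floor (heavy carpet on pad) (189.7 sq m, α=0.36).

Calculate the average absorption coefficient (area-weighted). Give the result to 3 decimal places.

Total surface area S = 580.7 sq m.
Σ(Sᵢαᵢ) = 22.3*0.32 + 179*0.02 + 189.7*0.62 + 189.7*0.36 = 196.622.
ᾱ = A/S = 0.339.

0.339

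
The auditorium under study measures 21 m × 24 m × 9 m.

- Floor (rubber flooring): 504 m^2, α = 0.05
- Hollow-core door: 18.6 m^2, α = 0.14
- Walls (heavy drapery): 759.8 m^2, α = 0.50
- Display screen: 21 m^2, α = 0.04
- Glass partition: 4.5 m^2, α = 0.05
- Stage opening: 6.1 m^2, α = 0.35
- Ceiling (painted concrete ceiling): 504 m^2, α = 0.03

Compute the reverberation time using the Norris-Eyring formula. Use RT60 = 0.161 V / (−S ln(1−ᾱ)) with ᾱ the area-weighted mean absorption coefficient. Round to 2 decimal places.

1.50 seconds

S = Σ Sᵢ = 1818.0 m^2.
Σ(Sᵢαᵢ) = 504×0.05 + 18.6×0.14 + 759.8×0.50 + 21×0.04 + 4.5×0.05 + 6.1×0.35 + 504×0.03 = 426.024.
Mean coefficient ᾱ = A/S = 0.2343.
Eyring denominator: −S ln(1−ᾱ) = 485.342.
V = 21 × 24 × 9 = 4536 m³.
RT60 = 0.161 × 4536 / 485.342 = 1.50 s.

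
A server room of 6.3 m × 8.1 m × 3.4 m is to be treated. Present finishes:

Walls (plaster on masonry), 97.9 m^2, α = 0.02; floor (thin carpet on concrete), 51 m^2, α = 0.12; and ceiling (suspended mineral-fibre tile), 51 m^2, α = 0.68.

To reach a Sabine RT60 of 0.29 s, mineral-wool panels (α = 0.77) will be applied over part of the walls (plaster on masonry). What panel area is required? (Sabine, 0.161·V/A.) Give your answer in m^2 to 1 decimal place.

71.4

A₁ = Σ Sᵢαᵢ = 97.9*0.02 + 51*0.12 + 51*0.68 = 42.758 sabins.
V = 173.502 m³. Target absorption A₂ = 0.161 × 173.502 / 0.29 = 96.324 sabins.
ΔA needed = 96.324 − 42.758 = 53.566 sabins.
Each m^2 of panel replacing the walls (plaster on masonry) adds (0.77 − 0.02) = 0.75 sabins.
Panel area = 53.566 / 0.75 = 71.4 m^2.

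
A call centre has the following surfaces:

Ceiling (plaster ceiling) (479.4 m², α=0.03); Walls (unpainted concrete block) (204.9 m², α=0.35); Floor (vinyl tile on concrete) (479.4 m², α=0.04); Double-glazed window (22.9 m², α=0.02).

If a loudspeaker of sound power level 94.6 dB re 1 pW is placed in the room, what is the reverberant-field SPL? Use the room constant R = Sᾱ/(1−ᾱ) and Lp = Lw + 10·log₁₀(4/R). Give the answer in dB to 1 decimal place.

80.0 dB

A = 105.731 sabins; S = 1186.6 m².
ᾱ = 105.731/1186.6 = 0.0891; R = Sᾱ/(1−ᾱ) = 105.731/(1−0.0891) = 116.073 m².
Lp = 94.6 + 10·log₁₀(4/116.073) = 94.6 + (-14.63) = 80.0 dB.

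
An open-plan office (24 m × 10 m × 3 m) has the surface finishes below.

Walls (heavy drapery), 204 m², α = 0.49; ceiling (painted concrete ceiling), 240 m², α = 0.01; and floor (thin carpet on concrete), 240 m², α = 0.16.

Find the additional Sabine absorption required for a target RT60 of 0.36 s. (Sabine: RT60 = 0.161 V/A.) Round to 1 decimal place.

Total absorption A₁ = 204·0.49 + 240·0.01 + 240·0.16
  = 99.960 + 2.400 + 38.400 = 140.760 m² sabins.
Target A₂ = 0.161·720/0.36 = 322.000 sabins (V = 720 m³).
Additional absorption ΔA = 322.000 − 140.760 = 181.2 sabins.

181.2 sabins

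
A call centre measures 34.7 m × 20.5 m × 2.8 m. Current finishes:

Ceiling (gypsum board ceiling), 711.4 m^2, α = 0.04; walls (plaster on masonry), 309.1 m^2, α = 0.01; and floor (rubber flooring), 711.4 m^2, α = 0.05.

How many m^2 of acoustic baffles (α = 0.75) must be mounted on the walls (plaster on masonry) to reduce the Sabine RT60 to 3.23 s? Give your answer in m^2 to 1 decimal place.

Equivalent absorption area: A₁ = 711.4*0.04 + 309.1*0.01 + 711.4*0.05 = 67.117 m^2.
V = 1991.78 m³. Target absorption A₂ = 0.161 × 1991.78 / 3.23 = 99.281 sabins.
Absorption to add: 99.281 − 67.117 = 32.164 sabins.
Each m^2 of panel replacing the walls (plaster on masonry) adds (0.75 − 0.01) = 0.74 sabins.
Area = ΔA/Δα = 32.164/0.74 = 43.5 m^2.

43.5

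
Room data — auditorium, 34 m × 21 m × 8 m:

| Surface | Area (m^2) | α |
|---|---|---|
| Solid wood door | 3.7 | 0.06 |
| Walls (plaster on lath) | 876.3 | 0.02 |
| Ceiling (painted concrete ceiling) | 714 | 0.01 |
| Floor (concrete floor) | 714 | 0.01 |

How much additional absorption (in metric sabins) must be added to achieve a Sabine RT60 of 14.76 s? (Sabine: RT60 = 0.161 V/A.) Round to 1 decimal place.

Equivalent absorption area: A₁ = 3.7·0.06 + 876.3·0.02 + 714·0.01 + 714·0.01 = 32.028 m^2.
For T = 14.76 s, need A₂ = 0.161·V/T = 0.161·5712/14.76 = 62.306 sabins.
Shortfall: 62.306 − 32.028 = 30.3 sabins.

30.3 sabins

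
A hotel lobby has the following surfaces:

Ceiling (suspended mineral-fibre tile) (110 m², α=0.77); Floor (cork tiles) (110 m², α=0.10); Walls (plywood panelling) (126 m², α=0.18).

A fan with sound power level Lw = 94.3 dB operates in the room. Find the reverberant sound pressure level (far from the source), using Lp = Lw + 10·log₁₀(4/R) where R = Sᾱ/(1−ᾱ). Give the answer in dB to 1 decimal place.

A = 118.380 sabins; S = 346.0 m².
ᾱ = 0.3421, so room constant R = A/(1−ᾱ) = 179.936 m².
Lp = 94.3 + 10·log₁₀(4/179.936) = 94.3 + (-16.53) = 77.8 dB.

77.8 dB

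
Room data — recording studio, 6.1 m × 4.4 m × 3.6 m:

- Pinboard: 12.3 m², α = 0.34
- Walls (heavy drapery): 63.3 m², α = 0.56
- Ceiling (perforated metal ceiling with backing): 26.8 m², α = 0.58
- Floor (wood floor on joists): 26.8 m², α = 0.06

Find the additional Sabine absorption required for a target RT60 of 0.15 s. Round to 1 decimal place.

46.9 sabins

Equivalent absorption area: A₁ = 12.3×0.34 + 63.3×0.56 + 26.8×0.58 + 26.8×0.06 = 56.782 m².
V = 96.624 m³. Required absorption A₂ = 0.161 × 96.624 / 0.15 = 103.710 sabins.
Shortfall: 103.710 − 56.782 = 46.9 sabins.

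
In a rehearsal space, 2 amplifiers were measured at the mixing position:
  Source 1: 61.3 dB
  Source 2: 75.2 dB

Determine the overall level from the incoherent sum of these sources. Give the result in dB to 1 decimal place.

75.4 dB

Σ 10^(Lᵢ/10) = 3.446e+07.
L_total = 10·log₁₀(3.446e+07) = 75.4 dB.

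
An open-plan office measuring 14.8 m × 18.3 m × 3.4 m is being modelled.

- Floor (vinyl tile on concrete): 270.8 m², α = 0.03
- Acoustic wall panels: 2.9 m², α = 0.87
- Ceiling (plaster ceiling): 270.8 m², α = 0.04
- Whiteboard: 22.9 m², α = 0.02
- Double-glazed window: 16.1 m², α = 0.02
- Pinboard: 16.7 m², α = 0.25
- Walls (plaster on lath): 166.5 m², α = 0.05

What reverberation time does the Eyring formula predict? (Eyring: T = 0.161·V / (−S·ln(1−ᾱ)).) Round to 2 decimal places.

Total surface area S = 270.8 + 2.9 + 270.8 + 22.9 + 16.1 + 16.7 + 166.5 = 766.7 m².
Σ(Sᵢαᵢ) = 270.8×0.03 + 2.9×0.87 + 270.8×0.04 + 22.9×0.02 + 16.1×0.02 + 16.7×0.25 + 166.5×0.05 = 34.759.
ᾱ = 34.759 / 766.7 = 0.0453.
−S·ln(1−ᾱ) = −766.7 × ln(1 − 0.0453) = 35.543.
V = 14.8 × 18.3 × 3.4 = 920.856 m³.
T = 0.161·V/[−S·ln(1−ᾱ)] = 0.161·920.856/35.543 = 4.17 s.

4.17 seconds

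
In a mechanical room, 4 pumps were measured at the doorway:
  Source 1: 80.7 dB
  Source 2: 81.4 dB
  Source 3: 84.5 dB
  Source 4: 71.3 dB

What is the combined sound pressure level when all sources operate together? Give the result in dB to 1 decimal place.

87.4 dB

Sum in the linear (power) domain: Σ 10^(Lᵢ/10) = 10^(80.7/10) + 10^(81.4/10) + 10^(84.5/10) + 10^(71.3/10) = 5.509e+08.
Back to dB: 10·log₁₀ Σ = 87.4 dB.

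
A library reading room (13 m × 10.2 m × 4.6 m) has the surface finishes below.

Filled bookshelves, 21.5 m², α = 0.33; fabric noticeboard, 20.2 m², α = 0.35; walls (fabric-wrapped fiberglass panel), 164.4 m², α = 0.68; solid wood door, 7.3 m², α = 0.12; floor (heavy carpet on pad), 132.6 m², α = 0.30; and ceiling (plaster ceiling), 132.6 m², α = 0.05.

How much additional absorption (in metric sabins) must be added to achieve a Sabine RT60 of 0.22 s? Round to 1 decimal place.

273.1 sabins

Summing Sᵢαᵢ: 7.095 + 7.070 + 111.792 + 0.876 + 39.780 + 6.630 → A₁ = 173.243 sabins.
Target A₂ = 0.161·609.96/0.22 = 446.380 sabins (V = 609.96 m³).
Shortfall: 446.380 − 173.243 = 273.1 sabins.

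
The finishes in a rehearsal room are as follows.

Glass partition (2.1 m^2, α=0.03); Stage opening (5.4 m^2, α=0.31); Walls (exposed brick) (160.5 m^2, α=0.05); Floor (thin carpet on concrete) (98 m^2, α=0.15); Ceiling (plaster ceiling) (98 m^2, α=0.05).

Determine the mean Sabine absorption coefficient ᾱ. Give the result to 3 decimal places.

0.081

Total surface area S = 364.0 m^2.
Weighted sum Σ Sα = 29.362.
ᾱ = 29.362 / 364.0 = 0.081.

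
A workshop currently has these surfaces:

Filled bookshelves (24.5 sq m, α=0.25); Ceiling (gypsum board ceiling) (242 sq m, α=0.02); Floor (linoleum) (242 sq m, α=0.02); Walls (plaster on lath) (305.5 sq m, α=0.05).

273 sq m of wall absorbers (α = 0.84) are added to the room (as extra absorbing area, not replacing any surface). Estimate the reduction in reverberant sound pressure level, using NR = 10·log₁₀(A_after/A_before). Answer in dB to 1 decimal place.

9.2 dB

Equivalent absorption area: A_before = 24.5×0.25 + 242×0.02 + 242×0.02 + 305.5×0.05 = 31.080 sq m.
Added absorption = 273 × 0.84 = 229.320 sabins.
A_after = 31.080 + 229.320 = 260.400 sabins.
Reduction = 10 log₁₀(A_after/A_before) = 10 log₁₀(8.3784) = 9.2 dB.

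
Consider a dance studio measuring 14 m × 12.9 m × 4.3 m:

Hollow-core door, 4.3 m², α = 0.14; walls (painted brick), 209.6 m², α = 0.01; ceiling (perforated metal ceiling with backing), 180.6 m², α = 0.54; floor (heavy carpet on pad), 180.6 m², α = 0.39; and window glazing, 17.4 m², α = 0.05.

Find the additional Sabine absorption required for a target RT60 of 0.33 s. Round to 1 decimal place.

207.4 sabins

Total absorption A₁ = 4.3·0.14 + 209.6·0.01 + 180.6·0.54 + 180.6·0.39 + 17.4·0.05
  = 0.602 + 2.096 + 97.524 + 70.434 + 0.870 = 171.526 m² sabins.
V = 776.58 m³. Required absorption A₂ = 0.161 × 776.58 / 0.33 = 378.877 sabins.
Shortfall: 378.877 − 171.526 = 207.4 sabins.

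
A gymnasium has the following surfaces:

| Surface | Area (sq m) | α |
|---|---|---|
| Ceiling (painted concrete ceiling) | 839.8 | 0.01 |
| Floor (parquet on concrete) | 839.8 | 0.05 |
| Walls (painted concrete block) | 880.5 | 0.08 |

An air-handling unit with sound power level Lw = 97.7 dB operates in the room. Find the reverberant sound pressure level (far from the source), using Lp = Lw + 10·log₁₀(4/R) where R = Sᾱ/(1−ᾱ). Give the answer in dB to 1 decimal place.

82.7 dB

A = 120.828 sabins; S = 2560.1 sq m.
ᾱ = 0.0472, so room constant R = A/(1−ᾱ) = 126.814 sq m.
Lp = Lw + 10 log₁₀(4/R) = 97.7 -15.01 = 82.7 dB.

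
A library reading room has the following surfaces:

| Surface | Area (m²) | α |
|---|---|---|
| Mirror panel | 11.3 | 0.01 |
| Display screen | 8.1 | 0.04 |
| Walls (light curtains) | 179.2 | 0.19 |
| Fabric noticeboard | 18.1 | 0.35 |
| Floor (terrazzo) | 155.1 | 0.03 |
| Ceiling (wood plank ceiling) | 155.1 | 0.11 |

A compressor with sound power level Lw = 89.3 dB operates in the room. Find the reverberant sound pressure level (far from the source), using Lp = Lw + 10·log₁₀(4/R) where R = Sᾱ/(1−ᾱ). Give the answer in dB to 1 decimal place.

Σ(Sᵢαᵢ) = 11.3·0.01 + 8.1·0.04 + 179.2·0.19 + 18.1·0.35 + 155.1·0.03 + 155.1·0.11 = 62.534; total area S = 526.9 m².
ᾱ = 0.1187, so room constant R = A/(1−ᾱ) = 70.957 m².
Lp = 89.3 + 10·log₁₀(4/70.957) = 89.3 + (-12.49) = 76.8 dB.

76.8 dB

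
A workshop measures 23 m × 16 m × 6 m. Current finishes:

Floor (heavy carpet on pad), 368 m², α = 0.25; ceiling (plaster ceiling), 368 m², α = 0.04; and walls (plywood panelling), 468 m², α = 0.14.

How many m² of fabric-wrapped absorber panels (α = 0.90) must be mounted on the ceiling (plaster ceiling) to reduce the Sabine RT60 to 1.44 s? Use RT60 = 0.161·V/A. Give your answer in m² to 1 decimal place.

86.8

Summing Sᵢαᵢ: 92.000 + 14.720 + 65.520 → A₁ = 172.240 sabins.
Required A₂ = 0.161·2208/1.44 = 246.867 sabins.
Absorption to add: 246.867 − 172.240 = 74.627 sabins.
Each m² of panel replacing the ceiling (plaster ceiling) adds (0.90 − 0.04) = 0.86 sabins.
Panel area = 74.627 / 0.86 = 86.8 m².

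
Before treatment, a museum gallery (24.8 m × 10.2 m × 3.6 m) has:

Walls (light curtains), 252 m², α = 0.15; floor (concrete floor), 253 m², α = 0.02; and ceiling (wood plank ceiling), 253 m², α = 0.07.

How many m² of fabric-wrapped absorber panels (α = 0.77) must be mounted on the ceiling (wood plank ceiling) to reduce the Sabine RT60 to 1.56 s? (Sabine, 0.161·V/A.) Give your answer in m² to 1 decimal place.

Equivalent absorption area: A₁ = 252·0.15 + 253·0.02 + 253·0.07 = 60.570 m².
V = 910.656 m³. Target absorption A₂ = 0.161 × 910.656 / 1.56 = 93.984 sabins.
ΔA needed = 93.984 − 60.570 = 33.414 sabins.
Net gain per m²: Δα = 0.77 − 0.07 = 0.70.
Area = ΔA/Δα = 33.414/0.70 = 47.7 m².

47.7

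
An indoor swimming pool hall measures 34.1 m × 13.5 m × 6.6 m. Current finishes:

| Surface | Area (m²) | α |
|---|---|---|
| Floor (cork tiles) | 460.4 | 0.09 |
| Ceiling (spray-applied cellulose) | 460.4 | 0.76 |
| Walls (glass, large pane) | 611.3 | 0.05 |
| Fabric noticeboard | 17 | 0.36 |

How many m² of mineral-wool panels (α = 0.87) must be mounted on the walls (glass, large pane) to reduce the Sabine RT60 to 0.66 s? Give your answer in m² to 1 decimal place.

381.9

A₁ = Σ Sᵢαᵢ = 460.4·0.09 + 460.4·0.76 + 611.3·0.05 + 17·0.36 = 428.025 sabins.
V = 3038.31 m³. Target absorption A₂ = 0.161 × 3038.31 / 0.66 = 741.163 sabins.
Absorption to add: 741.163 − 428.025 = 313.139 sabins.
Net gain per m²: Δα = 0.87 − 0.05 = 0.82.
Area = ΔA/Δα = 313.139/0.82 = 381.9 m².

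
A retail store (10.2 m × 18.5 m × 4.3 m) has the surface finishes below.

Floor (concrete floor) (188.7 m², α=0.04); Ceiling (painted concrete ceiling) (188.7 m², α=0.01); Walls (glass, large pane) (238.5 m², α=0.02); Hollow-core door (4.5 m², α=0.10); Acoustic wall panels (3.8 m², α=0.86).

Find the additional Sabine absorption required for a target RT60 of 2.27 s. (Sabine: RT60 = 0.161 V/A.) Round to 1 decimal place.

39.6 sabins

A₁ = Σ Sᵢαᵢ = 188.7×0.04 + 188.7×0.01 + 238.5×0.02 + 4.5×0.10 + 3.8×0.86 = 17.923 sabins.
V = 811.41 m³. Required absorption A₂ = 0.161 × 811.41 / 2.27 = 57.549 sabins.
Shortfall: 57.549 − 17.923 = 39.6 sabins.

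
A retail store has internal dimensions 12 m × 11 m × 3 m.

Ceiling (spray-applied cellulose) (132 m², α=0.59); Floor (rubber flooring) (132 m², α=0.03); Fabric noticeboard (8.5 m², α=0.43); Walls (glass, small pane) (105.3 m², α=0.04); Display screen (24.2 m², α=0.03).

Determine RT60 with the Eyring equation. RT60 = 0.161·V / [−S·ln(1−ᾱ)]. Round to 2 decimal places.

Total surface area S = 132 + 132 + 8.5 + 105.3 + 24.2 = 402.0 m².
Absorption A = 132·0.59 + 132·0.03 + 8.5·0.43 + 105.3·0.04 + 24.2·0.03 = 90.433 sabins.
ᾱ = 90.433 / 402.0 = 0.2250.
−S·ln(1−ᾱ) = −402.0 × ln(1 − 0.2250) = 102.467.
V = 12 × 11 × 3 = 396 m³.
RT60 = 0.161 × 396 / 102.467 = 0.62 s.

0.62 sec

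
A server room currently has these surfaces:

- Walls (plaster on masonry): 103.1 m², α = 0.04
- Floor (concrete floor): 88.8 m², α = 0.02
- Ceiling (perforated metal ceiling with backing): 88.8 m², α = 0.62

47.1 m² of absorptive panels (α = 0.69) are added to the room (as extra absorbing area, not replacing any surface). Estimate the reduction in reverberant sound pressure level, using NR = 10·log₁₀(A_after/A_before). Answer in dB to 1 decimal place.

Summing Sᵢαᵢ: 4.124 + 1.776 + 55.056 → A_before = 60.956 sabins.
Added absorption = 47.1 × 0.69 = 32.499 sabins.
New total A_after = 93.455 sabins.
NR = 10·log₁₀(93.455/60.956) = 1.9 dB.

1.9 dB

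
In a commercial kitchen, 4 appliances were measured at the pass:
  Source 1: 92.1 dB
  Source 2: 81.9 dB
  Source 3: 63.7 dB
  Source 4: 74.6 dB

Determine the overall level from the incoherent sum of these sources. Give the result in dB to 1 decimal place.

Converting to relative power and adding: 10^(92.1/10) + 10^(81.9/10) + 10^(63.7/10) + 10^(74.6/10) = 1.808e+09.
Combined level = 10 log₁₀(1.808e+09) = 92.6 dB.

92.6 dB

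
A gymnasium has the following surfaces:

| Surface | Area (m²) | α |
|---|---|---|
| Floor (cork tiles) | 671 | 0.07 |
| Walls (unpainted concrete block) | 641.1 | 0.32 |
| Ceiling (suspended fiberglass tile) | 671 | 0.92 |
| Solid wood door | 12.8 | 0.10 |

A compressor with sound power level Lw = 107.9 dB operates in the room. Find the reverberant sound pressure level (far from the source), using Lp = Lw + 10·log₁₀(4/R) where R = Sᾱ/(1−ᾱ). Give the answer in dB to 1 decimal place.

Σ(Sᵢαᵢ) = 671×0.07 + 641.1×0.32 + 671×0.92 + 12.8×0.10 = 870.722; total area S = 1995.9 m².
ᾱ = 0.4363, so room constant R = A/(1−ᾱ) = 1544.655 m².
Lp = 107.9 + 10·log₁₀(4/1544.655) = 107.9 + (-25.87) = 82.0 dB.

82.0 dB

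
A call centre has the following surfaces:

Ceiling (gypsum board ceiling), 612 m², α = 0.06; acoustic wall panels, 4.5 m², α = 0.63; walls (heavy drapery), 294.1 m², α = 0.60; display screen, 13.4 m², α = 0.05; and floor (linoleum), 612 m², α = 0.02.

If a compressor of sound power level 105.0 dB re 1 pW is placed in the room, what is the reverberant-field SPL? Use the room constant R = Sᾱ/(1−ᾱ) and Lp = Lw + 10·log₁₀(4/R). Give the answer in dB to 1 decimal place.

Σ(Sᵢαᵢ) = 612×0.06 + 4.5×0.63 + 294.1×0.60 + 13.4×0.05 + 612×0.02 = 228.925; total area S = 1536.0 m².
ᾱ = 228.925/1536.0 = 0.1490; R = Sᾱ/(1−ᾱ) = 228.925/(1−0.1490) = 269.007 m².
Lp = 105.0 + 10·log₁₀(4/269.007) = 105.0 + (-18.28) = 86.7 dB.

86.7 dB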